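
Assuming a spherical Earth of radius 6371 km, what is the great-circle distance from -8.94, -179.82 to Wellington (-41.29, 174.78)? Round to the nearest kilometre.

Δλ = 174.78 − -179.82 = 354.60°; wrapped into (−180°, 180°]: -5.40°.
Δφ = -41.29 − -8.94 = -32.35°.
a = sin²(Δφ/2) + cos φ₁ · cos φ₂ · sin²(Δλ/2) = 0.079249.
c = 2·atan2(√a, √(1−a)) = 0.57074 rad → d = 6371·c ≈ 3636.19 km.

3636 km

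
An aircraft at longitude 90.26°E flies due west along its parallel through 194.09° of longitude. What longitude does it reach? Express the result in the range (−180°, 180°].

Start at +90.26°; shift −194.09° → -103.83°.
-103.83° already lies in (−180°, 180°].

103.83°W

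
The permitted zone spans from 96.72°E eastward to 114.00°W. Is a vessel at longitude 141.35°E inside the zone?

Yes

Band width going east from +96.72° to -114.00°: ((-114.00 − 96.72) mod 360) = 149.28°.
Offset of +141.35° east of the west edge: ((141.35 − 96.72) mod 360) = 44.63°.
44.63° ≤ 149.28° ⇒ inside.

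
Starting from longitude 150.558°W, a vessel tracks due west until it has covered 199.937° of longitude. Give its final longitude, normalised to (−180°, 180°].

9.505°E

Start at -150.558°; shift −199.937° → -350.495°.
-350.495° lies outside (−180°, 180°]; add 360° → +9.505°.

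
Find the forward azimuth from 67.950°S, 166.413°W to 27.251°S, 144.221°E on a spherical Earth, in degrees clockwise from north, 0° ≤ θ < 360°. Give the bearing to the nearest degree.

298°

Δλ = 144.221 − -166.413 = 310.634°; wrapped into (−180°, 180°]: -49.366°.
θ = atan2( sin Δλ · cos φ₂ , cos φ₁ · sin φ₂ − sin φ₁ · cos φ₂ · cos Δλ )
  = atan2(-0.67466, 0.36470) = -61.606° → normalised to [0°, 360°): 298.394°.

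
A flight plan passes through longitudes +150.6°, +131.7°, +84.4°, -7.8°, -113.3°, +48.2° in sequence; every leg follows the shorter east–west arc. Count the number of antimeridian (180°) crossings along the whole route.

0

Leg 1: +150.6° → +131.7°, shortest Δλ = -18.9° (west) — does not cross 180°.
Leg 2: +131.7° → +84.4°, shortest Δλ = -47.3° (west) — does not cross 180°.
Leg 3: +84.4° → -7.8°, shortest Δλ = -92.2° (west) — does not cross 180°.
Leg 4: -7.8° → -113.3°, shortest Δλ = -105.5° (west) — does not cross 180°.
Leg 5: -113.3° → +48.2°, shortest Δλ = 161.5° (east) — does not cross 180°.
Total crossings: 0.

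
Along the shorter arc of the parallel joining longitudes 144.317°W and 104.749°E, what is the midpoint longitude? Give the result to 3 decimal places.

Signed shortest Δλ from -144.317° to +104.749° is -110.934°.
Midpoint longitude = -144.317° + (-110.934°)/2 = -144.317° − 55.467° = -199.784°.
Normalise into (−180°, 180°]: +160.216°.
(The naïve average (-144.317 + +104.749)/2 = -19.784° is on the wrong side of the globe.)

160.216°E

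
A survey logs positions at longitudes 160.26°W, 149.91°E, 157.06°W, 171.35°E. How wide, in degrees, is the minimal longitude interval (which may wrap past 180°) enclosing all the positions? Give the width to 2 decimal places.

Sort the longitudes: -160.26°, -157.06°, +149.91°, +171.35°.
Eastward gaps between consecutive values (wrapping around): 3.20°, 306.97°, 21.44°, 28.39°.
Largest gap = 306.97° ⇒ minimal covering band is its complement: 360° − 306.97° = 53.03°.
Band runs from +149.91° eastward to -157.06°, crossing the antimeridian.

53.03°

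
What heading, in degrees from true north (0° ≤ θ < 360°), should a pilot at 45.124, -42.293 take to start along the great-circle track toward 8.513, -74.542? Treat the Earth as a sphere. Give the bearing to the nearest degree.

227°

Δλ = -74.542 − -42.293 = -32.249°.
θ = atan2( sin Δλ · cos φ₂ , cos φ₁ · sin φ₂ − sin φ₁ · cos φ₂ · cos Δλ )
  = atan2(-0.52772, -0.48827) = -132.776° → normalised to [0°, 360°): 227.224°.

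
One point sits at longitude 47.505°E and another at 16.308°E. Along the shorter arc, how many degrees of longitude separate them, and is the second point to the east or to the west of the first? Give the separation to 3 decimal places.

Raw difference: 16.308 − 47.505 = -31.197°.
Normalise into (−180°, 180°]: -31.197° stays -31.197°.
Negative ⇒ the second point lies to the west; separation 31.197°.

31.197° west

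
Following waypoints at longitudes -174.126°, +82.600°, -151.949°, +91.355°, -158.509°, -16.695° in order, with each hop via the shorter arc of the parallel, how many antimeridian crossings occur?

Leg 1: -174.126° → +82.600°, shortest Δλ = -103.274° (west) — crosses 180°.
Leg 2: +82.600° → -151.949°, shortest Δλ = 125.451° (east) — crosses 180°.
Leg 3: -151.949° → +91.355°, shortest Δλ = -116.696° (west) — crosses 180°.
Leg 4: +91.355° → -158.509°, shortest Δλ = 110.136° (east) — crosses 180°.
Leg 5: -158.509° → -16.695°, shortest Δλ = 141.814° (east) — does not cross 180°.
Total crossings: 4.

4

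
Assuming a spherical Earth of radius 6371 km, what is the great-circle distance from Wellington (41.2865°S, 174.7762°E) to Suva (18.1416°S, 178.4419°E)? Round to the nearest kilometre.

2597 km

Δλ = 178.4419 − 174.7762 = 3.6657°.
Δφ = -18.1416 − -41.2865 = 23.1449°.
a = sin²(Δφ/2) + cos φ₁ · cos φ₂ · sin²(Δλ/2) = 0.040974.
c = 2·atan2(√a, √(1−a)) = 0.40766 rad → d = 6371·c ≈ 2597.17 km.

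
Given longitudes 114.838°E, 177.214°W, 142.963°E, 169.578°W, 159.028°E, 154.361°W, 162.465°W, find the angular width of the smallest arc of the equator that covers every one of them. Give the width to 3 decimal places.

90.801°

Sort the longitudes: -177.214°, -169.578°, -162.465°, -154.361°, +114.838°, +142.963°, +159.028°.
Eastward gaps between consecutive values (wrapping around): 7.636°, 7.113°, 8.104°, 269.199°, 28.125°, 16.065°, 23.758°.
Largest gap = 269.199° ⇒ minimal covering band is its complement: 360° − 269.199° = 90.801°.
Band runs from +114.838° eastward to -154.361°, crossing the antimeridian.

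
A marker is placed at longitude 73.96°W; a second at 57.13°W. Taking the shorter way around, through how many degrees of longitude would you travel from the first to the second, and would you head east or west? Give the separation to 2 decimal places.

Raw difference: -57.13 − -73.96 = 16.83°.
Normalise into (−180°, 180°]: 16.83° stays 16.83°.
Positive ⇒ the second point lies to the east; separation 16.83°.

16.83° east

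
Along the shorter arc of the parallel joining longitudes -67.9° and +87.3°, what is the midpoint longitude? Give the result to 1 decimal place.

+9.7°

Signed shortest Δλ from -67.9° to +87.3° is +155.2°.
Midpoint longitude = -67.9° + (+155.2°)/2 = -67.9° + 77.6° = +9.7°.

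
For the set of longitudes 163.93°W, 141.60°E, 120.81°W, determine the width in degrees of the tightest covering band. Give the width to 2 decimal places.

97.59°

Sort the longitudes: -163.93°, -120.81°, +141.60°.
Eastward gaps between consecutive values (wrapping around): 43.12°, 262.41°, 54.47°.
Largest gap = 262.41° ⇒ minimal covering band is its complement: 360° − 262.41° = 97.59°.
Band runs from +141.60° eastward to -120.81°, crossing the antimeridian.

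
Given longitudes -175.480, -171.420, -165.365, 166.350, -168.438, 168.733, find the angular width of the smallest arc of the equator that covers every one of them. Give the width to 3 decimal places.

28.285°

Sort the longitudes: -175.480°, -171.420°, -168.438°, -165.365°, +166.350°, +168.733°.
Eastward gaps between consecutive values (wrapping around): 4.060°, 2.982°, 3.073°, 331.715°, 2.383°, 15.787°.
Largest gap = 331.715° ⇒ minimal covering band is its complement: 360° − 331.715° = 28.285°.
Band runs from +166.350° eastward to -165.365°, crossing the antimeridian.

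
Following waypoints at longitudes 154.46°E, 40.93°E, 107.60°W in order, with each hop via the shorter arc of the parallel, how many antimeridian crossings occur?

Leg 1: +154.46° → +40.93°, shortest Δλ = -113.53° (west) — does not cross 180°.
Leg 2: +40.93° → -107.60°, shortest Δλ = -148.53° (west) — does not cross 180°.
Total crossings: 0.

0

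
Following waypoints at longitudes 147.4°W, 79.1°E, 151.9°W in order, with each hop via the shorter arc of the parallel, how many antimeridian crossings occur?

2

Leg 1: -147.4° → +79.1°, shortest Δλ = -133.5° (west) — crosses 180°.
Leg 2: +79.1° → -151.9°, shortest Δλ = 129.0° (east) — crosses 180°.
Total crossings: 2.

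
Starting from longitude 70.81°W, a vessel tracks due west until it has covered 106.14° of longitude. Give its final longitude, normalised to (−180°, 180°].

Start at -70.81°; shift −106.14° → -176.95°.
-176.95° already lies in (−180°, 180°].

176.95°W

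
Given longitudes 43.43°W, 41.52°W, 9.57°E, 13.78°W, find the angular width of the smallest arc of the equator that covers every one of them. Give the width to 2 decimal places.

Sort the longitudes: -43.43°, -41.52°, -13.78°, +9.57°.
Eastward gaps between consecutive values (wrapping around): 1.91°, 27.74°, 23.35°, 307.00°.
Largest gap = 307.00° ⇒ minimal covering band is its complement: 360° − 307.00° = 53.00°.
Band runs from -43.43° eastward to +9.57°.

53.00°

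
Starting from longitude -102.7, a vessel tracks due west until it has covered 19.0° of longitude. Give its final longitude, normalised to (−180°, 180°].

-121.7°

Start at -102.7°; shift −19.0° → -121.7°.
-121.7° already lies in (−180°, 180°].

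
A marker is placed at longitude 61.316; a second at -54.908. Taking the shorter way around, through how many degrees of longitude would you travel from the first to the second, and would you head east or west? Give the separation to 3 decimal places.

116.224° west

Raw difference: -54.908 − 61.316 = -116.224°.
Normalise into (−180°, 180°]: -116.224° stays -116.224°.
Negative ⇒ the second point lies to the west; separation 116.224°.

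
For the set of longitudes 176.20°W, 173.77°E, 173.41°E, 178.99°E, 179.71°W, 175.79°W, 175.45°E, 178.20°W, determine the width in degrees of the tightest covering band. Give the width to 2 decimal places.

10.80°

Sort the longitudes: -179.71°, -178.20°, -176.20°, -175.79°, +173.41°, +173.77°, +175.45°, +178.99°.
Eastward gaps between consecutive values (wrapping around): 1.51°, 2.00°, 0.41°, 349.20°, 0.36°, 1.68°, 3.54°, 1.30°.
Largest gap = 349.20° ⇒ minimal covering band is its complement: 360° − 349.20° = 10.80°.
Band runs from +173.41° eastward to -175.79°, crossing the antimeridian.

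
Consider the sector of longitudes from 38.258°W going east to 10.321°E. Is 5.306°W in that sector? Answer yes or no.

Band width going east from -38.258° to +10.321°: ((10.321 − -38.258) mod 360) = 48.579°.
Offset of -5.306° east of the west edge: ((-5.306 − -38.258) mod 360) = 32.952°.
32.952° ≤ 48.579° ⇒ inside.

Yes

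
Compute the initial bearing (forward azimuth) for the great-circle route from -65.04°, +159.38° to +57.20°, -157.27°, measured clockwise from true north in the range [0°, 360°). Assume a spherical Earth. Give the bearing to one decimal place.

27.6°

Δλ = -157.27 − 159.38 = -316.65°; wrapped into (−180°, 180°]: 43.35°.
θ = atan2( sin Δλ · cos φ₂ , cos φ₁ · sin φ₂ − sin φ₁ · cos φ₂ · cos Δλ )
  = atan2(0.37186, 0.71183) = 27.582° → normalised to [0°, 360°): 27.582°.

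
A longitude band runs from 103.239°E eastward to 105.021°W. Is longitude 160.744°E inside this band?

Band width going east from +103.239° to -105.021°: ((-105.021 − 103.239) mod 360) = 151.740°.
Offset of +160.744° east of the west edge: ((160.744 − 103.239) mod 360) = 57.505°.
57.505° ≤ 151.740° ⇒ inside.

Yes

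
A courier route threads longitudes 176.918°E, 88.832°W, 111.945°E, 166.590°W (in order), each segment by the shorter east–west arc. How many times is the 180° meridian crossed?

3

Leg 1: +176.918° → -88.832°, shortest Δλ = 94.25° (east) — crosses 180°.
Leg 2: -88.832° → +111.945°, shortest Δλ = -159.223° (west) — crosses 180°.
Leg 3: +111.945° → -166.590°, shortest Δλ = 81.465° (east) — crosses 180°.
Total crossings: 3.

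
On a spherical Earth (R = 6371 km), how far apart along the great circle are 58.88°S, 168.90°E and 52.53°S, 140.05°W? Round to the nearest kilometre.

Δλ = -140.05 − 168.90 = -308.95°; wrapped into (−180°, 180°]: 51.05°.
Δφ = -52.53 − -58.88 = 6.35°.
a = sin²(Δφ/2) + cos φ₁ · cos φ₂ · sin²(Δλ/2) = 0.061447.
c = 2·atan2(√a, √(1−a)) = 0.50099 rad → d = 6371·c ≈ 3191.84 km.

3192 km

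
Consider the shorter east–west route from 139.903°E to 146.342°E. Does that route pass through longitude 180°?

No

Signed shortest Δλ = ((146.342 − 139.903 + 180) mod 360) − 180 = 6.439°.
Going east by 6.439° from +139.903° reaches +146.342° without touching 180°.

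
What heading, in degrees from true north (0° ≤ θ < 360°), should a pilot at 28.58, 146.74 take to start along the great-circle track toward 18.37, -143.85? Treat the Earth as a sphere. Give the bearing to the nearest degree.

82°

Δλ = -143.85 − 146.74 = -290.59°; wrapped into (−180°, 180°]: 69.41°.
θ = atan2( sin Δλ · cos φ₂ , cos φ₁ · sin φ₂ − sin φ₁ · cos φ₂ · cos Δλ )
  = atan2(0.88842, 0.11709) = 82.492° → normalised to [0°, 360°): 82.492°.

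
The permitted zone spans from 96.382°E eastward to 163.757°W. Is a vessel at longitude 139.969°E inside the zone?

Band width going east from +96.382° to -163.757°: ((-163.757 − 96.382) mod 360) = 99.861°.
Offset of +139.969° east of the west edge: ((139.969 − 96.382) mod 360) = 43.587°.
43.587° ≤ 99.861° ⇒ inside.

Yes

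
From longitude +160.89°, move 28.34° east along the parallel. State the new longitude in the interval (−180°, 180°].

Start at +160.89°; shift +28.34° → +189.23°.
+189.23° lies outside (−180°, 180°]; subtract 360° → -170.77°.

-170.77°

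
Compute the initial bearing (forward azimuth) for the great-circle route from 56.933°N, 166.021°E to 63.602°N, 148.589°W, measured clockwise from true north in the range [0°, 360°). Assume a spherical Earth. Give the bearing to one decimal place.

Δλ = -148.589 − 166.021 = -314.610°; wrapped into (−180°, 180°]: 45.390°.
θ = atan2( sin Δλ · cos φ₂ , cos φ₁ · sin φ₂ − sin φ₁ · cos φ₂ · cos Δλ )
  = atan2(0.31652, 0.22706) = 54.345° → normalised to [0°, 360°): 54.345°.

54.3°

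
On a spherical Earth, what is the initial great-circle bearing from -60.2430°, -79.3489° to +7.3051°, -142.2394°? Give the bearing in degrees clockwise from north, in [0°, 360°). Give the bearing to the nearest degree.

297°

Δλ = -142.2394 − -79.3489 = -62.8905°.
θ = atan2( sin Δλ · cos φ₂ , cos φ₁ · sin φ₂ − sin φ₁ · cos φ₂ · cos Δλ )
  = atan2(-0.88291, 0.45550) = -62.710° → normalised to [0°, 360°): 297.290°.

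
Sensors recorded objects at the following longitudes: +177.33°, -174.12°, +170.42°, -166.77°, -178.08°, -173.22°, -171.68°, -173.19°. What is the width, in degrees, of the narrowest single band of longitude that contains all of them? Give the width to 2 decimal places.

22.81°

Sort the longitudes: -178.08°, -174.12°, -173.22°, -173.19°, -171.68°, -166.77°, +170.42°, +177.33°.
Eastward gaps between consecutive values (wrapping around): 3.96°, 0.90°, 0.03°, 1.51°, 4.91°, 337.19°, 6.91°, 4.59°.
Largest gap = 337.19° ⇒ minimal covering band is its complement: 360° − 337.19° = 22.81°.
Band runs from +170.42° eastward to -166.77°, crossing the antimeridian.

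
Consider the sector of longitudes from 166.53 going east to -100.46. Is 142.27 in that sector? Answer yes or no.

No

Band width going east from +166.53° to -100.46°: ((-100.46 − 166.53) mod 360) = 93.01°.
Offset of +142.27° east of the west edge: ((142.27 − 166.53) mod 360) = 335.74°.
335.74° > 93.01° ⇒ outside.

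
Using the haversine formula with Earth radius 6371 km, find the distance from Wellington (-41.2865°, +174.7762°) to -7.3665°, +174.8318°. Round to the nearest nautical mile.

Δλ = 174.8318 − 174.7762 = 0.0556°.
Δφ = -7.3665 − -41.2865 = 33.9200°.
a = sin²(Δφ/2) + cos φ₁ · cos φ₂ · sin²(Δλ/2) = 0.085091.
c = 2·atan2(√a, √(1−a)) = 0.59202 rad → d = 6371·c ≈ 3771.74 km ≈ 2036.57 nmi.

2037 nmi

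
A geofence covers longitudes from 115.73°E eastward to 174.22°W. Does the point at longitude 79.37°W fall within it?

Band width going east from +115.73° to -174.22°: ((-174.22 − 115.73) mod 360) = 70.05°.
Offset of -79.37° east of the west edge: ((-79.37 − 115.73) mod 360) = 164.90°.
164.90° > 70.05° ⇒ outside.

No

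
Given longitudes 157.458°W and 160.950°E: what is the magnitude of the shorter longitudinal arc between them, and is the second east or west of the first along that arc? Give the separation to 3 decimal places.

41.592° west

Raw difference: 160.950 − -157.458 = 318.408°.
Normalise into (−180°, 180°]: 318.408° − 360° = -41.592°.
Negative ⇒ the second point lies to the west; separation 41.592°.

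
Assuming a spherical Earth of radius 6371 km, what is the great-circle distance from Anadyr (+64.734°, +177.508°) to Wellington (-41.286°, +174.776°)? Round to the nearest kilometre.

11791 km

Δλ = 174.776 − 177.508 = -2.732°.
Δφ = -41.286 − 64.734 = -106.020°.
a = sin²(Δφ/2) + cos φ₁ · cos φ₂ · sin²(Δλ/2) = 0.638169.
c = 2·atan2(√a, √(1−a)) = 1.85078 rad → d = 6371·c ≈ 11791.30 km.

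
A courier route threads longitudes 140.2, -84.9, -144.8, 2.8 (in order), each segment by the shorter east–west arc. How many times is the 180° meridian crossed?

Leg 1: +140.2° → -84.9°, shortest Δλ = 134.9° (east) — crosses 180°.
Leg 2: -84.9° → -144.8°, shortest Δλ = -59.9° (west) — does not cross 180°.
Leg 3: -144.8° → +2.8°, shortest Δλ = 147.6° (east) — does not cross 180°.
Total crossings: 1.

1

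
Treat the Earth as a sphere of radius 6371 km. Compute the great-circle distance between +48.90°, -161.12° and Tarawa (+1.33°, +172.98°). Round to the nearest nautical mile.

3152 nmi

Δλ = 172.98 − -161.12 = 334.10°; wrapped into (−180°, 180°]: -25.90°.
Δφ = 1.33 − 48.90 = -47.57°.
a = sin²(Δφ/2) + cos φ₁ · cos φ₂ · sin²(Δλ/2) = 0.195661.
c = 2·atan2(√a, √(1−a)) = 0.91640 rad → d = 6371·c ≈ 5838.40 km ≈ 3152.48 nmi.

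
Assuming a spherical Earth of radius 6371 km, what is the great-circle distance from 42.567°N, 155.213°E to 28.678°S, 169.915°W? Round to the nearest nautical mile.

Δλ = -169.915 − 155.213 = -325.128°; wrapped into (−180°, 180°]: 34.872°.
Δφ = -28.678 − 42.567 = -71.245°.
a = sin²(Δφ/2) + cos φ₁ · cos φ₂ · sin²(Δλ/2) = 0.397252.
c = 2·atan2(√a, √(1−a)) = 1.36383 rad → d = 6371·c ≈ 8688.94 km ≈ 4691.65 nmi.

4692 nmi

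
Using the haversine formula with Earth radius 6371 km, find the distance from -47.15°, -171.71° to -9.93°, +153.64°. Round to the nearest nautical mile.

Δλ = 153.64 − -171.71 = 325.35°; wrapped into (−180°, 180°]: -34.65°.
Δφ = -9.93 − -47.15 = 37.22°.
a = sin²(Δφ/2) + cos φ₁ · cos φ₂ · sin²(Δλ/2) = 0.161247.
c = 2·atan2(√a, √(1−a)) = 0.82643 rad → d = 6371·c ≈ 5265.18 km ≈ 2842.97 nmi.

2843 nmi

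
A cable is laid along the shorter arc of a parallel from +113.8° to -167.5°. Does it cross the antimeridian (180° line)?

Yes

Naïve |-167.5 − 113.8| = 281.3° > 180°, so the shorter arc goes the other way round — across 180°.
Signed shortest Δλ = ((-167.5 − 113.8 + 180) mod 360) − 180 = 78.7°.
Going east by 78.7° from +113.8° passes through 180° before reaching -167.5°.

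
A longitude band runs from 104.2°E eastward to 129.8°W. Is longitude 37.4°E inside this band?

No

Band width going east from +104.2° to -129.8°: ((-129.8 − 104.2) mod 360) = 126.0°.
Offset of +37.4° east of the west edge: ((37.4 − 104.2) mod 360) = 293.2°.
293.2° > 126.0° ⇒ outside.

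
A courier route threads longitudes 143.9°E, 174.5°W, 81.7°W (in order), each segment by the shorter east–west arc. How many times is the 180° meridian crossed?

Leg 1: +143.9° → -174.5°, shortest Δλ = 41.6° (east) — crosses 180°.
Leg 2: -174.5° → -81.7°, shortest Δλ = 92.8° (east) — does not cross 180°.
Total crossings: 1.

1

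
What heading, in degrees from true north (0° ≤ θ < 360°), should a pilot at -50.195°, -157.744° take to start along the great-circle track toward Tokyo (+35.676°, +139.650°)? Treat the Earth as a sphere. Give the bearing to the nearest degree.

Δλ = 139.650 − -157.744 = 297.394°; wrapped into (−180°, 180°]: -62.606°.
θ = atan2( sin Δλ · cos φ₂ , cos φ₁ · sin φ₂ − sin φ₁ · cos φ₂ · cos Δλ )
  = atan2(-0.72124, 0.66048) = -47.518° → normalised to [0°, 360°): 312.482°.

312°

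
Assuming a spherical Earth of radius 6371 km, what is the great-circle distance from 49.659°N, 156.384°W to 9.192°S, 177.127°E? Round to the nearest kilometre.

Δλ = 177.127 − -156.384 = 333.511°; wrapped into (−180°, 180°]: -26.489°.
Δφ = -9.192 − 49.659 = -58.851°.
a = sin²(Δφ/2) + cos φ₁ · cos φ₂ · sin²(Δλ/2) = 0.274910.
c = 2·atan2(√a, √(1−a)) = 1.10383 rad → d = 6371·c ≈ 7032.49 km.

7032 km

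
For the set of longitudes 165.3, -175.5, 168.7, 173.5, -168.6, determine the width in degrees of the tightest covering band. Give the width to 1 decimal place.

26.1°

Sort the longitudes: -175.5°, -168.6°, +165.3°, +168.7°, +173.5°.
Eastward gaps between consecutive values (wrapping around): 6.9°, 333.9°, 3.4°, 4.8°, 11.0°.
Largest gap = 333.9° ⇒ minimal covering band is its complement: 360° − 333.9° = 26.1°.
Band runs from +165.3° eastward to -168.6°, crossing the antimeridian.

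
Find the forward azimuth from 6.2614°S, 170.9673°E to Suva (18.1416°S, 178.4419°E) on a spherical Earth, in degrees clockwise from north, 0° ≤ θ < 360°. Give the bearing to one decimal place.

Δλ = 178.4419 − 170.9673 = 7.4746°.
θ = atan2( sin Δλ · cos φ₂ , cos φ₁ · sin φ₂ − sin φ₁ · cos φ₂ · cos Δλ )
  = atan2(0.12362, -0.20675) = 149.124° → normalised to [0°, 360°): 149.124°.

149.1°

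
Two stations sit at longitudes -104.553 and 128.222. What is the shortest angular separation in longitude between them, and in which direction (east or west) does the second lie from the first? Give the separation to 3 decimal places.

127.225° west

Raw difference: 128.222 − -104.553 = 232.775°.
Normalise into (−180°, 180°]: 232.775° − 360° = -127.225°.
Negative ⇒ the second point lies to the west; separation 127.225°.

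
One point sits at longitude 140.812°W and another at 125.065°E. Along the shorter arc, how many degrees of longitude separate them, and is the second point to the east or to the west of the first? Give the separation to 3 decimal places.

Raw difference: 125.065 − -140.812 = 265.877°.
Normalise into (−180°, 180°]: 265.877° − 360° = -94.123°.
Negative ⇒ the second point lies to the west; separation 94.123°.

94.123° west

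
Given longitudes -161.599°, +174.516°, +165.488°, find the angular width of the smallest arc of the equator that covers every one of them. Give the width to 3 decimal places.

Sort the longitudes: -161.599°, +165.488°, +174.516°.
Eastward gaps between consecutive values (wrapping around): 327.087°, 9.028°, 23.885°.
Largest gap = 327.087° ⇒ minimal covering band is its complement: 360° − 327.087° = 32.913°.
Band runs from +165.488° eastward to -161.599°, crossing the antimeridian.

32.913°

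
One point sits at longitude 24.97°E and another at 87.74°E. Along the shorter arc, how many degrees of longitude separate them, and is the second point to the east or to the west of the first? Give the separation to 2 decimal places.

Raw difference: 87.74 − 24.97 = 62.77°.
Normalise into (−180°, 180°]: 62.77° stays 62.77°.
Positive ⇒ the second point lies to the east; separation 62.77°.

62.77° east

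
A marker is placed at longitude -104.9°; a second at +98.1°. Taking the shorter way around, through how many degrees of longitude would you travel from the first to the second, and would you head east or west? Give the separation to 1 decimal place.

157.0° west

Raw difference: 98.1 − -104.9 = 203.0°.
Normalise into (−180°, 180°]: 203.0° − 360° = -157.0°.
Negative ⇒ the second point lies to the west; separation 157.0°.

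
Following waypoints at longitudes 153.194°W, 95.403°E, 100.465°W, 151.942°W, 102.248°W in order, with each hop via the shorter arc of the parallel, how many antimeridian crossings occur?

Leg 1: -153.194° → +95.403°, shortest Δλ = -111.403° (west) — crosses 180°.
Leg 2: +95.403° → -100.465°, shortest Δλ = 164.132° (east) — crosses 180°.
Leg 3: -100.465° → -151.942°, shortest Δλ = -51.477° (west) — does not cross 180°.
Leg 4: -151.942° → -102.248°, shortest Δλ = 49.694° (east) — does not cross 180°.
Total crossings: 2.

2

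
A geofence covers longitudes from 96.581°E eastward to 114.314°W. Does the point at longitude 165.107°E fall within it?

Yes

Band width going east from +96.581° to -114.314°: ((-114.314 − 96.581) mod 360) = 149.105°.
Offset of +165.107° east of the west edge: ((165.107 − 96.581) mod 360) = 68.526°.
68.526° ≤ 149.105° ⇒ inside.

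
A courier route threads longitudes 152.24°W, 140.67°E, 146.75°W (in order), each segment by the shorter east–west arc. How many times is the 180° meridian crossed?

2

Leg 1: -152.24° → +140.67°, shortest Δλ = -67.09° (west) — crosses 180°.
Leg 2: +140.67° → -146.75°, shortest Δλ = 72.58° (east) — crosses 180°.
Total crossings: 2.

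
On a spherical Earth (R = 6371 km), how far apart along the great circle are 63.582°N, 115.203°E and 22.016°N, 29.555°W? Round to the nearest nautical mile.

5408 nmi

Δλ = -29.555 − 115.203 = -144.758°.
Δφ = 22.016 − 63.582 = -41.566°.
a = sin²(Δφ/2) + cos φ₁ · cos φ₂ · sin²(Δλ/2) = 0.500578.
c = 2·atan2(√a, √(1−a)) = 1.57195 rad → d = 6371·c ≈ 10014.91 km ≈ 5407.62 nmi.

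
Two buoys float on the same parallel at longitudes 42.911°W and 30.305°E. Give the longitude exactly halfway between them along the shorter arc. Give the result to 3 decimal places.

6.303°W

Signed shortest Δλ from -42.911° to +30.305° is +73.216°.
Midpoint longitude = -42.911° + (+73.216°)/2 = -42.911° + 36.608° = -6.303°.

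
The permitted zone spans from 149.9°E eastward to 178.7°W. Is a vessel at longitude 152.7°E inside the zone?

Band width going east from +149.9° to -178.7°: ((-178.7 − 149.9) mod 360) = 31.4°.
Offset of +152.7° east of the west edge: ((152.7 − 149.9) mod 360) = 2.8°.
2.8° ≤ 31.4° ⇒ inside.

Yes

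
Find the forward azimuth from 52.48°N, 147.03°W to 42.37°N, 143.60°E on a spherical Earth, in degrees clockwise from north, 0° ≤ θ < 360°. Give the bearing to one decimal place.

286.4°

Δλ = 143.60 − -147.03 = 290.63°; wrapped into (−180°, 180°]: -69.37°.
θ = atan2( sin Δλ · cos φ₂ , cos φ₁ · sin φ₂ − sin φ₁ · cos φ₂ · cos Δλ )
  = atan2(-0.69143, 0.20398) = -73.563° → normalised to [0°, 360°): 286.437°.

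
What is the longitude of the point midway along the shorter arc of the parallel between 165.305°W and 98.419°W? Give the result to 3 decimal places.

Signed shortest Δλ from -165.305° to -98.419° is +66.886°.
Midpoint longitude = -165.305° + (+66.886°)/2 = -165.305° + 33.443° = -131.862°.

131.862°W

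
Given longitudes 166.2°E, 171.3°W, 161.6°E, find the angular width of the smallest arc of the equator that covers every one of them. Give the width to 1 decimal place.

Sort the longitudes: -171.3°, +161.6°, +166.2°.
Eastward gaps between consecutive values (wrapping around): 332.9°, 4.6°, 22.5°.
Largest gap = 332.9° ⇒ minimal covering band is its complement: 360° − 332.9° = 27.1°.
Band runs from +161.6° eastward to -171.3°, crossing the antimeridian.

27.1°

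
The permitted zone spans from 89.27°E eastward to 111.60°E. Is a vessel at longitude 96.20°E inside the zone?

Band width going east from +89.27° to +111.60°: ((111.60 − 89.27) mod 360) = 22.33°.
Offset of +96.20° east of the west edge: ((96.20 − 89.27) mod 360) = 6.93°.
6.93° ≤ 22.33° ⇒ inside.

Yes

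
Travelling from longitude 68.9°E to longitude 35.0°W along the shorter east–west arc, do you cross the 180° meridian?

Signed shortest Δλ = ((-35.0 − 68.9 + 180) mod 360) − 180 = -103.9°.
Going west by 103.9° from +68.9° reaches -35.0° without touching 180°.

No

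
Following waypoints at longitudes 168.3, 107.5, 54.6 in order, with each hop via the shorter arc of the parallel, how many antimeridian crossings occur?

0

Leg 1: +168.3° → +107.5°, shortest Δλ = -60.8° (west) — does not cross 180°.
Leg 2: +107.5° → +54.6°, shortest Δλ = -52.9° (west) — does not cross 180°.
Total crossings: 0.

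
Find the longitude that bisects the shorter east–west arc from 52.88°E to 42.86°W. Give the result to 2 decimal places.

5.01°E

Signed shortest Δλ from +52.88° to -42.86° is -95.74°.
Midpoint longitude = +52.88° + (-95.74°)/2 = +52.88° − 47.87° = +5.01°.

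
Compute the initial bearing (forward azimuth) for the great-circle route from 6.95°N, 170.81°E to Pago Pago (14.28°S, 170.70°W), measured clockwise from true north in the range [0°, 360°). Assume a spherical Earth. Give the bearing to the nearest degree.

Δλ = -170.70 − 170.81 = -341.51°; wrapped into (−180°, 180°]: 18.49°.
θ = atan2( sin Δλ · cos φ₂ , cos φ₁ · sin φ₂ − sin φ₁ · cos φ₂ · cos Δλ )
  = atan2(0.30734, -0.35606) = 139.200° → normalised to [0°, 360°): 139.200°.

139°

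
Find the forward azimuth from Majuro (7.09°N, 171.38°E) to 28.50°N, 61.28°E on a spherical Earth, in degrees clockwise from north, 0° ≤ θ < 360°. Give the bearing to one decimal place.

301.8°

Δλ = 61.28 − 171.38 = -110.10°.
θ = atan2( sin Δλ · cos φ₂ , cos φ₁ · sin φ₂ − sin φ₁ · cos φ₂ · cos Δλ )
  = atan2(-0.82529, 0.51079) = -58.246° → normalised to [0°, 360°): 301.754°.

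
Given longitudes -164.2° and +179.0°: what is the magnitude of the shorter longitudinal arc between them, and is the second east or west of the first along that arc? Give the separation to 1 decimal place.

Raw difference: 179.0 − -164.2 = 343.2°.
Normalise into (−180°, 180°]: 343.2° − 360° = -16.8°.
Negative ⇒ the second point lies to the west; separation 16.8°.

16.8° west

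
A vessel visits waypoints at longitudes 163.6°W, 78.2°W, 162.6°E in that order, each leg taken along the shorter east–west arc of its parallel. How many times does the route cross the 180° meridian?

1

Leg 1: -163.6° → -78.2°, shortest Δλ = 85.4° (east) — does not cross 180°.
Leg 2: -78.2° → +162.6°, shortest Δλ = -119.2° (west) — crosses 180°.
Total crossings: 1.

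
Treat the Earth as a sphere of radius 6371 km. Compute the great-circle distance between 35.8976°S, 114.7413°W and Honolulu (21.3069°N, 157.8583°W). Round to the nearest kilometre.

7812 km

Δλ = -157.8583 − -114.7413 = -43.1170°.
Δφ = 21.3069 − -35.8976 = 57.2045°.
a = sin²(Δφ/2) + cos φ₁ · cos φ₂ · sin²(Δλ/2) = 0.331078.
c = 2·atan2(√a, √(1−a)) = 1.22617 rad → d = 6371·c ≈ 7811.94 km.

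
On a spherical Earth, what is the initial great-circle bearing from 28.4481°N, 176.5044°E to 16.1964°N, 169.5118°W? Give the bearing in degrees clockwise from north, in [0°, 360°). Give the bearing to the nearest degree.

Δλ = -169.5118 − 176.5044 = -346.0162°; wrapped into (−180°, 180°]: 13.9838°.
θ = atan2( sin Δλ · cos φ₂ , cos φ₁ · sin φ₂ − sin φ₁ · cos φ₂ · cos Δλ )
  = atan2(0.23206, -0.19865) = 130.565° → normalised to [0°, 360°): 130.565°.

131°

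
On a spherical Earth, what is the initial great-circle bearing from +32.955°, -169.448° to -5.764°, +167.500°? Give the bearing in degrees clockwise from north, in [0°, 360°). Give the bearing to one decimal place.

213.8°

Δλ = 167.500 − -169.448 = 336.948°; wrapped into (−180°, 180°]: -23.052°.
θ = atan2( sin Δλ · cos φ₂ , cos φ₁ · sin φ₂ − sin φ₁ · cos φ₂ · cos Δλ )
  = atan2(-0.38959, -0.58228) = -146.215° → normalised to [0°, 360°): 213.785°.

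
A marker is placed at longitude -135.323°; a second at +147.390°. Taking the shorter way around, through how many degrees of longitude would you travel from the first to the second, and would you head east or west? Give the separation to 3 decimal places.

Raw difference: 147.390 − -135.323 = 282.713°.
Normalise into (−180°, 180°]: 282.713° − 360° = -77.287°.
Negative ⇒ the second point lies to the west; separation 77.287°.

77.287° west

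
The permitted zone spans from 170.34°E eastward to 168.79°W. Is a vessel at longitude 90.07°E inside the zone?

Band width going east from +170.34° to -168.79°: ((-168.79 − 170.34) mod 360) = 20.87°.
Offset of +90.07° east of the west edge: ((90.07 − 170.34) mod 360) = 279.73°.
279.73° > 20.87° ⇒ outside.

No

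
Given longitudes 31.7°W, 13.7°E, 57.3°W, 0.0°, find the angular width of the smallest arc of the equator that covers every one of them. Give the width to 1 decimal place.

Sort the longitudes: -57.3°, -31.7°, -0.0°, +13.7°.
Eastward gaps between consecutive values (wrapping around): 25.6°, 31.7°, 13.7°, 289.0°.
Largest gap = 289.0° ⇒ minimal covering band is its complement: 360° − 289.0° = 71.0°.
Band runs from -57.3° eastward to +13.7°.

71.0°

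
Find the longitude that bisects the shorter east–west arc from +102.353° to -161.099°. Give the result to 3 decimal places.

Signed shortest Δλ from +102.353° to -161.099° is +96.548°.
Midpoint longitude = +102.353° + (+96.548°)/2 = +102.353° + 48.274° = +150.627°.
(The naïve average (+102.353 + -161.099)/2 = -29.373° is on the wrong side of the globe.)

+150.627°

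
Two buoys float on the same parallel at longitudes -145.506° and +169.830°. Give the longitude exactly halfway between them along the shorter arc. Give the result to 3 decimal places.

Signed shortest Δλ from -145.506° to +169.830° is -44.664°.
Midpoint longitude = -145.506° + (-44.664°)/2 = -145.506° − 22.332° = -167.838°.
(The naïve average (-145.506 + +169.830)/2 = 12.162° is on the wrong side of the globe.)

-167.838°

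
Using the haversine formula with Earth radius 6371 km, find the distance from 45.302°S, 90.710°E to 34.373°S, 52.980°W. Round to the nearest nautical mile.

Δλ = -52.980 − 90.710 = -143.690°.
Δφ = -34.373 − -45.302 = 10.929°.
a = sin²(Δφ/2) + cos φ₁ · cos φ₂ · sin²(Δλ/2) = 0.533252.
c = 2·atan2(√a, √(1−a)) = 1.63735 rad → d = 6371·c ≈ 10431.55 km ≈ 5632.59 nmi.

5633 nmi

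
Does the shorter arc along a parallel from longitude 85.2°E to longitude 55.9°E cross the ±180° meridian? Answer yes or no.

Signed shortest Δλ = ((55.9 − 85.2 + 180) mod 360) − 180 = -29.3°.
Going west by 29.3° from +85.2° reaches +55.9° without touching 180°.

No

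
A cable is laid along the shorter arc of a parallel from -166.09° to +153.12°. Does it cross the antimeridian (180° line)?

Naïve |153.12 − -166.09| = 319.21° > 180°, so the shorter arc goes the other way round — across 180°.
Signed shortest Δλ = ((153.12 − -166.09 + 180) mod 360) − 180 = -40.79°.
Going west by 40.79° from -166.09° passes through 180° before reaching +153.12°.

Yes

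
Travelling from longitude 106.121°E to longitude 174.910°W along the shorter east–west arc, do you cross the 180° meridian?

Yes

Naïve |-174.910 − 106.121| = 281.031° > 180°, so the shorter arc goes the other way round — across 180°.
Signed shortest Δλ = ((-174.910 − 106.121 + 180) mod 360) − 180 = 78.969°.
Going east by 78.969° from +106.121° passes through 180° before reaching -174.910°.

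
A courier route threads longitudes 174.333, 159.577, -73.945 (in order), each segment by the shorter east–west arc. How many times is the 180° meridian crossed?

1

Leg 1: +174.333° → +159.577°, shortest Δλ = -14.756° (west) — does not cross 180°.
Leg 2: +159.577° → -73.945°, shortest Δλ = 126.478° (east) — crosses 180°.
Total crossings: 1.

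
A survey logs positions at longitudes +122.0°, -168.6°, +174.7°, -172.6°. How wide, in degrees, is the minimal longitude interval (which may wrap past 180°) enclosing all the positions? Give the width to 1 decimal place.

69.4°

Sort the longitudes: -172.6°, -168.6°, +122.0°, +174.7°.
Eastward gaps between consecutive values (wrapping around): 4.0°, 290.6°, 52.7°, 12.7°.
Largest gap = 290.6° ⇒ minimal covering band is its complement: 360° − 290.6° = 69.4°.
Band runs from +122.0° eastward to -168.6°, crossing the antimeridian.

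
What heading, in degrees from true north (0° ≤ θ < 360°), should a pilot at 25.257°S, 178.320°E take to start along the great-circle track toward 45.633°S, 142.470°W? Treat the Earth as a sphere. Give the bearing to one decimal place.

Δλ = -142.470 − 178.320 = -320.790°; wrapped into (−180°, 180°]: 39.210°.
θ = atan2( sin Δλ · cos φ₂ , cos φ₁ · sin φ₂ − sin φ₁ · cos φ₂ · cos Δλ )
  = atan2(0.44204, -0.41536) = 133.217° → normalised to [0°, 360°): 133.217°.

133.2°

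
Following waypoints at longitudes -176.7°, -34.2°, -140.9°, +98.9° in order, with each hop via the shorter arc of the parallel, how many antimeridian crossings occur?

1

Leg 1: -176.7° → -34.2°, shortest Δλ = 142.5° (east) — does not cross 180°.
Leg 2: -34.2° → -140.9°, shortest Δλ = -106.7° (west) — does not cross 180°.
Leg 3: -140.9° → +98.9°, shortest Δλ = -120.2° (west) — crosses 180°.
Total crossings: 1.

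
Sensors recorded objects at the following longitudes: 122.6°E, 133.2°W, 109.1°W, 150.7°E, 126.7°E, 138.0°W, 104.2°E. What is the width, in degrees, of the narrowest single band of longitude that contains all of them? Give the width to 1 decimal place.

Sort the longitudes: -138.0°, -133.2°, -109.1°, +104.2°, +122.6°, +126.7°, +150.7°.
Eastward gaps between consecutive values (wrapping around): 4.8°, 24.1°, 213.3°, 18.4°, 4.1°, 24.0°, 71.3°.
Largest gap = 213.3° ⇒ minimal covering band is its complement: 360° − 213.3° = 146.7°.
Band runs from +104.2° eastward to -109.1°, crossing the antimeridian.

146.7°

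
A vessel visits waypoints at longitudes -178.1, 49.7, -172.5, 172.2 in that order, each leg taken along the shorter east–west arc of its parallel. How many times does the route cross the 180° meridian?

3

Leg 1: -178.1° → +49.7°, shortest Δλ = -132.2° (west) — crosses 180°.
Leg 2: +49.7° → -172.5°, shortest Δλ = 137.8° (east) — crosses 180°.
Leg 3: -172.5° → +172.2°, shortest Δλ = -15.3° (west) — crosses 180°.
Total crossings: 3.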